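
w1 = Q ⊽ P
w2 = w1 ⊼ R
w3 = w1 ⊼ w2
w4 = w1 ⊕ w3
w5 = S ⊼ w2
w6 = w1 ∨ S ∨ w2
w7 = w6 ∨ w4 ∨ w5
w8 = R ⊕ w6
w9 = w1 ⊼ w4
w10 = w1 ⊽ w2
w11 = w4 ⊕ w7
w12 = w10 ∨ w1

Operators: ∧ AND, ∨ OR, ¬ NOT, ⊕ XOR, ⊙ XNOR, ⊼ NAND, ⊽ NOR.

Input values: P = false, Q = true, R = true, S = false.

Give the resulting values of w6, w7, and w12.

w1 = Q NOR P = true NOR false = false
w2 = w1 NAND R = false NAND true = true
w3 = w1 NAND w2 = false NAND true = true
w4 = w1 XOR w3 = false XOR true = true
w5 = S NAND w2 = false NAND true = true
w6 = w1 OR S OR w2 = false OR false OR true = true
w7 = w6 OR w4 OR w5 = true OR true OR true = true
w10 = w1 NOR w2 = false NOR true = false
w12 = w10 OR w1 = false OR false = false

w6 = true  w7 = true  w12 = false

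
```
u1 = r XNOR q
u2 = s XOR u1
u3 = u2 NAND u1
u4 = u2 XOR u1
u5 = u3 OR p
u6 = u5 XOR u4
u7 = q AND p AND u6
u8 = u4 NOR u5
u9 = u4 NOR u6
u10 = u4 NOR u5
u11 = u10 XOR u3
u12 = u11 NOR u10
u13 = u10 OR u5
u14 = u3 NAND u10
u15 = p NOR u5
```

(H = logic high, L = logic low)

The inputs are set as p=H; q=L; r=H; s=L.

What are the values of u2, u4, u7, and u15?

u2 = L, u4 = L, u7 = L, u15 = L

u1 = r XNOR q = H XNOR L = L
u2 = s XOR u1 = L XOR L = L
u3 = u2 NAND u1 = L NAND L = H
u4 = u2 XOR u1 = L XOR L = L
u5 = u3 OR p = H OR H = H
u6 = u5 XOR u4 = H XOR L = H
u7 = q AND p AND u6 = L AND H AND H = L
u15 = p NOR u5 = H NOR H = L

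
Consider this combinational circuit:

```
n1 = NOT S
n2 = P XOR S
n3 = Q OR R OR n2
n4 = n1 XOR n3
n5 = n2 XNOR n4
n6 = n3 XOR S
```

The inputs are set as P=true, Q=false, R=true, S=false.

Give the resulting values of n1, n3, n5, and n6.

n1 = NOT S = NOT false = true
n2 = P XOR S = true XOR false = true
n3 = Q OR R OR n2 = false OR true OR true = true
n4 = n1 XOR n3 = true XOR true = false
n5 = n2 XNOR n4 = true XNOR false = false
n6 = n3 XOR S = true XOR false = true

n1 = true, n3 = true, n5 = false, n6 = true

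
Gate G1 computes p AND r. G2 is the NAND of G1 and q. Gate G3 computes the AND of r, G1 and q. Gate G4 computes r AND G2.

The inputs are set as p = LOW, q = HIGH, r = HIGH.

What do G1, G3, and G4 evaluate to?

G1 = p AND r = LOW AND HIGH = LOW
G2 = G1 NAND q = LOW NAND HIGH = HIGH
G3 = r AND G1 AND q = HIGH AND LOW AND HIGH = LOW
G4 = r AND G2 = HIGH AND HIGH = HIGH

G1 = LOW; G3 = LOW; G4 = HIGH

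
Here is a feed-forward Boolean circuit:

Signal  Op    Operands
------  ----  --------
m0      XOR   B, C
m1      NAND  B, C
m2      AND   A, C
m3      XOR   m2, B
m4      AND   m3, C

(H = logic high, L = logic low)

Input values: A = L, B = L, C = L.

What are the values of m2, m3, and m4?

m2 = L; m3 = L; m4 = L

m2 = A AND C = L AND L = L
m3 = m2 XOR B = L XOR L = L
m4 = m3 AND C = L AND L = L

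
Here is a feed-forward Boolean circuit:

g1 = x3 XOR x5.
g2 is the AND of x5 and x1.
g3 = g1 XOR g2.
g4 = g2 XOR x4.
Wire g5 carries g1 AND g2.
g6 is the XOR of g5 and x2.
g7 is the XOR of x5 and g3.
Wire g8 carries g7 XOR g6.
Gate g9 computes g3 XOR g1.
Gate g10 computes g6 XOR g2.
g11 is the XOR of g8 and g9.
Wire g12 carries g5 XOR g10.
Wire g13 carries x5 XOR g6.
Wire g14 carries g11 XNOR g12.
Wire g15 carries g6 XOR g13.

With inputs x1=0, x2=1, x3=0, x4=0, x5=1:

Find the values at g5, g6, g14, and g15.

g5 = 0; g6 = 1; g14 = 1; g15 = 1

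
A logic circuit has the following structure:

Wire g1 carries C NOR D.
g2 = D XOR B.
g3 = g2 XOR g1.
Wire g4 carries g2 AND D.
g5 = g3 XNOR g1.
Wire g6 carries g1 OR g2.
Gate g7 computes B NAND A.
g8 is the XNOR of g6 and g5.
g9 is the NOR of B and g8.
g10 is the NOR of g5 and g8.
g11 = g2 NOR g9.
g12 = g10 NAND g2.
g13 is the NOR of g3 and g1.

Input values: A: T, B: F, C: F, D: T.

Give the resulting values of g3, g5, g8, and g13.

g3 = T, g5 = F, g8 = F, g13 = F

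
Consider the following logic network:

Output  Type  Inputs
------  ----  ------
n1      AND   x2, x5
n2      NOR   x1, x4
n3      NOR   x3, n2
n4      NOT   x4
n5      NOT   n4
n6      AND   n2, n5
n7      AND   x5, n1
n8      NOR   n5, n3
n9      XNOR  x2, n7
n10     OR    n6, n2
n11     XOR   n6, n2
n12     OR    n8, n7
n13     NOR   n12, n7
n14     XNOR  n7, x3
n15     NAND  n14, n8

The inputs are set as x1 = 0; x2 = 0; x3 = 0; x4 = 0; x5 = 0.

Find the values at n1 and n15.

n1 = x2 AND x5 = 0 AND 0 = 0
n2 = x1 NOR x4 = 0 NOR 0 = 1
n3 = x3 NOR n2 = 0 NOR 1 = 0
n4 = NOT x4 = NOT 0 = 1
n5 = NOT n4 = NOT 1 = 0
n7 = x5 AND n1 = 0 AND 0 = 0
n8 = n5 NOR n3 = 0 NOR 0 = 1
n14 = n7 XNOR x3 = 0 XNOR 0 = 1
n15 = n14 NAND n8 = 1 NAND 1 = 0

n1 = 0, n15 = 0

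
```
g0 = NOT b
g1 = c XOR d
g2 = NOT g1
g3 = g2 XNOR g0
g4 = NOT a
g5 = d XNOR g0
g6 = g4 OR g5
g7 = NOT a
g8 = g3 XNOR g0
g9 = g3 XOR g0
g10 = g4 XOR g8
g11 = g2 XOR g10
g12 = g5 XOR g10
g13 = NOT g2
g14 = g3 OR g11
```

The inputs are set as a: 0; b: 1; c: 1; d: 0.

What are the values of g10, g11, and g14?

g10 = 1  g11 = 1  g14 = 1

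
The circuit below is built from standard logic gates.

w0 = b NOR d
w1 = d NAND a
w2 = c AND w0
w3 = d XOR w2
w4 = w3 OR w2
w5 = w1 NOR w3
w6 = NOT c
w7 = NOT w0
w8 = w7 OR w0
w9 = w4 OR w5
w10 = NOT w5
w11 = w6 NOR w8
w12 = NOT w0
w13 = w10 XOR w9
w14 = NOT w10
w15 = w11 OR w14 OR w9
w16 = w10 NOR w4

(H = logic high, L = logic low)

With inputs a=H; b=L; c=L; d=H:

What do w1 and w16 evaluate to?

w1 = L  w16 = L

w0 = b NOR d = L NOR H = L
w1 = d NAND a = H NAND H = L
w2 = c AND w0 = L AND L = L
w3 = d XOR w2 = H XOR L = H
w4 = w3 OR w2 = H OR L = H
w5 = w1 NOR w3 = L NOR H = L
w10 = NOT w5 = NOT L = H
w16 = w10 NOR w4 = H NOR H = L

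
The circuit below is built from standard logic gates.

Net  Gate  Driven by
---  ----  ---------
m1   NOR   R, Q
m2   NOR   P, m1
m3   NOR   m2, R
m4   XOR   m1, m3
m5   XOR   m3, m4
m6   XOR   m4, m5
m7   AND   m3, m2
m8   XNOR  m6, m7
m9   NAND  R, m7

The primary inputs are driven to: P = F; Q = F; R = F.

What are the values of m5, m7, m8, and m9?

m5 = T, m7 = F, m8 = F, m9 = T

m1 = R NOR Q = F NOR F = T
m2 = P NOR m1 = F NOR T = F
m3 = m2 NOR R = F NOR F = T
m4 = m1 XOR m3 = T XOR T = F
m5 = m3 XOR m4 = T XOR F = T
m6 = m4 XOR m5 = F XOR T = T
m7 = m3 AND m2 = T AND F = F
m8 = m6 XNOR m7 = T XNOR F = F
m9 = R NAND m7 = F NAND F = T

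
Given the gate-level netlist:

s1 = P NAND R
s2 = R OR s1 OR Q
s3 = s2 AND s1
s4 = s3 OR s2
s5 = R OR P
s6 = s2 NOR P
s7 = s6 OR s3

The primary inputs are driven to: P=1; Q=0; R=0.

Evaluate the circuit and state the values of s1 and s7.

s1 = 1  s7 = 1

s1 = P NAND R = 1 NAND 0 = 1
s2 = R OR s1 OR Q = 0 OR 1 OR 0 = 1
s3 = s2 AND s1 = 1 AND 1 = 1
s6 = s2 NOR P = 1 NOR 1 = 0
s7 = s6 OR s3 = 0 OR 1 = 1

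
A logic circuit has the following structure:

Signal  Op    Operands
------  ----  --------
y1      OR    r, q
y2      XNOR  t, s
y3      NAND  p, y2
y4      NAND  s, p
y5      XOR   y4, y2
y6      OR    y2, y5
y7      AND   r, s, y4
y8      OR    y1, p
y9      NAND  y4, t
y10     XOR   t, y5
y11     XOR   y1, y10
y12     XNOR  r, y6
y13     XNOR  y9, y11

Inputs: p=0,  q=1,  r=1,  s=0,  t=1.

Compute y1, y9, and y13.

y1 = 1, y9 = 0, y13 = 0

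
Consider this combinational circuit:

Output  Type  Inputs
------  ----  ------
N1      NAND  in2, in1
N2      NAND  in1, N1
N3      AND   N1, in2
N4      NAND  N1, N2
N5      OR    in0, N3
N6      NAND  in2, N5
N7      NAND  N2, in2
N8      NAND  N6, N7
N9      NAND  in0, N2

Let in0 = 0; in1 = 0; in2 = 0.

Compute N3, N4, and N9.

N3 = 0; N4 = 0; N9 = 1

N1 = in2 NAND in1 = 0 NAND 0 = 1
N2 = in1 NAND N1 = 0 NAND 1 = 1
N3 = N1 AND in2 = 1 AND 0 = 0
N4 = N1 NAND N2 = 1 NAND 1 = 0
N9 = in0 NAND N2 = 0 NAND 1 = 1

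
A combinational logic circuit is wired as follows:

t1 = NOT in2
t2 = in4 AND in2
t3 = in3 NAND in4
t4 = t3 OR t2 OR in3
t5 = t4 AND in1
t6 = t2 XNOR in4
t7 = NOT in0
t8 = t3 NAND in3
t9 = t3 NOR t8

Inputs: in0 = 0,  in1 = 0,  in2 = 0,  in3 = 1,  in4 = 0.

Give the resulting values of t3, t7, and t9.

t3 = 1, t7 = 1, t9 = 0

t3 = in3 NAND in4 = 1 NAND 0 = 1
t7 = NOT in0 = NOT 0 = 1
t8 = t3 NAND in3 = 1 NAND 1 = 0
t9 = t3 NOR t8 = 1 NOR 0 = 0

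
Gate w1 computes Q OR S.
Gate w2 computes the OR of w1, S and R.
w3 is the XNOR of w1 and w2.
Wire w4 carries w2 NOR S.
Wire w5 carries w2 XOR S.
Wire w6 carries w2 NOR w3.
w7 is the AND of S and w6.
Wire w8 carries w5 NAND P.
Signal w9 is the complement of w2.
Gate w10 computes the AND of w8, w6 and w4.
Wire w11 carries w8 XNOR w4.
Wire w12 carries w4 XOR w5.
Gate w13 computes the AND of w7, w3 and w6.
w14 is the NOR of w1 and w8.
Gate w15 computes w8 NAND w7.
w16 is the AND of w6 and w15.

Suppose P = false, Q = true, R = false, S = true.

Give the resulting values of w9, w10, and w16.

w9 = false  w10 = false  w16 = false

w1 = Q OR S = true OR true = true
w2 = w1 OR S OR R = true OR true OR false = true
w3 = w1 XNOR w2 = true XNOR true = true
w4 = w2 NOR S = true NOR true = false
w5 = w2 XOR S = true XOR true = false
w6 = w2 NOR w3 = true NOR true = false
w7 = S AND w6 = true AND false = false
w8 = w5 NAND P = false NAND false = true
w9 = NOT w2 = NOT true = false
w10 = w8 AND w6 AND w4 = true AND false AND false = false
w15 = w8 NAND w7 = true NAND false = true
w16 = w6 AND w15 = false AND true = false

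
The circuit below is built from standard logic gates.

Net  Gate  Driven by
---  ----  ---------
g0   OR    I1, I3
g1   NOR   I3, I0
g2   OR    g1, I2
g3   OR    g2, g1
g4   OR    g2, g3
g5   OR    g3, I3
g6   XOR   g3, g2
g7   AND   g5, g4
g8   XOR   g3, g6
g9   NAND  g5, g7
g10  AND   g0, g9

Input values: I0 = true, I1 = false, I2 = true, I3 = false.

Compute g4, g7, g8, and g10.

g4 = true; g7 = true; g8 = true; g10 = false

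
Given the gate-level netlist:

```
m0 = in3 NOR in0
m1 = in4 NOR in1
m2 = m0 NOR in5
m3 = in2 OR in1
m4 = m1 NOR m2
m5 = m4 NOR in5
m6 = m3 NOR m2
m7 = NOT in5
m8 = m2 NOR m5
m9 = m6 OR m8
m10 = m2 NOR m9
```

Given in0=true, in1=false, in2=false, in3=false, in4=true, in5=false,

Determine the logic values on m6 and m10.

m0 = in3 NOR in0 = false NOR true = false
m1 = in4 NOR in1 = true NOR false = false
m2 = m0 NOR in5 = false NOR false = true
m3 = in2 OR in1 = false OR false = false
m4 = m1 NOR m2 = false NOR true = false
m5 = m4 NOR in5 = false NOR false = true
m6 = m3 NOR m2 = false NOR true = false
m8 = m2 NOR m5 = true NOR true = false
m9 = m6 OR m8 = false OR false = false
m10 = m2 NOR m9 = true NOR false = false

m6 = false, m10 = false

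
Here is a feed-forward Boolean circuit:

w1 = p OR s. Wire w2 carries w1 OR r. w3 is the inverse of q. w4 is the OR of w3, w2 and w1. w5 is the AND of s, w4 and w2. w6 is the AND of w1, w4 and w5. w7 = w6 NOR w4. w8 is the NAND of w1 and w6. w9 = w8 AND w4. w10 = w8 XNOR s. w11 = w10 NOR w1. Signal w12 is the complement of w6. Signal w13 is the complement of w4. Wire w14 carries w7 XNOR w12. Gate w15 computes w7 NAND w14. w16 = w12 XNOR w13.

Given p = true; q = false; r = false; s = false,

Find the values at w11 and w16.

w1 = p OR s = true OR false = true
w2 = w1 OR r = true OR false = true
w3 = NOT q = NOT false = true
w4 = w3 OR w2 OR w1 = true OR true OR true = true
w5 = s AND w4 AND w2 = false AND true AND true = false
w6 = w1 AND w4 AND w5 = true AND true AND false = false
w8 = w1 NAND w6 = true NAND false = true
w10 = w8 XNOR s = true XNOR false = false
w11 = w10 NOR w1 = false NOR true = false
w12 = NOT w6 = NOT false = true
w13 = NOT w4 = NOT true = false
w16 = w12 XNOR w13 = true XNOR false = false

w11 = false; w16 = false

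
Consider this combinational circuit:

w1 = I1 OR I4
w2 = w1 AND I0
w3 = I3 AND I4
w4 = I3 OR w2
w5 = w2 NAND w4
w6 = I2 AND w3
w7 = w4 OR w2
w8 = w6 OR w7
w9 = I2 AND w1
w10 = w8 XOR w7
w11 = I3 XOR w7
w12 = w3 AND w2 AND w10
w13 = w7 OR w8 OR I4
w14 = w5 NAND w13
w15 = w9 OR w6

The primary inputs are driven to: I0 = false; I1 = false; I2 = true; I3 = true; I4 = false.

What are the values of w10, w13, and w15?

w10 = false; w13 = true; w15 = false

w1 = I1 OR I4 = false OR false = false
w2 = w1 AND I0 = false AND false = false
w3 = I3 AND I4 = true AND false = false
w4 = I3 OR w2 = true OR false = true
w6 = I2 AND w3 = true AND false = false
w7 = w4 OR w2 = true OR false = true
w8 = w6 OR w7 = false OR true = true
w9 = I2 AND w1 = true AND false = false
w10 = w8 XOR w7 = true XOR true = false
w13 = w7 OR w8 OR I4 = true OR true OR false = true
w15 = w9 OR w6 = false OR false = false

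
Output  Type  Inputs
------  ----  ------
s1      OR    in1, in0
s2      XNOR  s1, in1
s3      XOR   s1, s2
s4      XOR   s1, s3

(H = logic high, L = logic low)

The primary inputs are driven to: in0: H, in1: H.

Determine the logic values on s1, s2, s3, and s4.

s1 = in1 OR in0 = H OR H = H
s2 = s1 XNOR in1 = H XNOR H = H
s3 = s1 XOR s2 = H XOR H = L
s4 = s1 XOR s3 = H XOR L = H

s1 = H, s2 = H, s3 = L, s4 = H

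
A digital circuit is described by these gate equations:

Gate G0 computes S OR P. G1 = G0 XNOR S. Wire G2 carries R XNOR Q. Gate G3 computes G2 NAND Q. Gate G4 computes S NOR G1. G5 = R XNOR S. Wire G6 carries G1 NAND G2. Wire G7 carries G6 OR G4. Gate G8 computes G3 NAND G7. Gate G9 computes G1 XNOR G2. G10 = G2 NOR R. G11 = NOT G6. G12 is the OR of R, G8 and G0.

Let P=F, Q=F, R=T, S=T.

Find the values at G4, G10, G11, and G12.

G0 = S OR P = T OR F = T
G1 = G0 XNOR S = T XNOR T = T
G2 = R XNOR Q = T XNOR F = F
G3 = G2 NAND Q = F NAND F = T
G4 = S NOR G1 = T NOR T = F
G6 = G1 NAND G2 = T NAND F = T
G7 = G6 OR G4 = T OR F = T
G8 = G3 NAND G7 = T NAND T = F
G10 = G2 NOR R = F NOR T = F
G11 = NOT G6 = NOT T = F
G12 = R OR G8 OR G0 = T OR F OR T = T

G4 = F; G10 = F; G11 = F; G12 = T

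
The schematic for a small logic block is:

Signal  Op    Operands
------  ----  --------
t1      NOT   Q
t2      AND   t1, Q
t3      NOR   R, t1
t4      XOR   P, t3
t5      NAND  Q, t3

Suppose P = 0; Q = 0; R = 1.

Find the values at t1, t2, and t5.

t1 = NOT Q = NOT 0 = 1
t2 = t1 AND Q = 1 AND 0 = 0
t3 = R NOR t1 = 1 NOR 1 = 0
t5 = Q NAND t3 = 0 NAND 0 = 1

t1 = 1  t2 = 0  t5 = 1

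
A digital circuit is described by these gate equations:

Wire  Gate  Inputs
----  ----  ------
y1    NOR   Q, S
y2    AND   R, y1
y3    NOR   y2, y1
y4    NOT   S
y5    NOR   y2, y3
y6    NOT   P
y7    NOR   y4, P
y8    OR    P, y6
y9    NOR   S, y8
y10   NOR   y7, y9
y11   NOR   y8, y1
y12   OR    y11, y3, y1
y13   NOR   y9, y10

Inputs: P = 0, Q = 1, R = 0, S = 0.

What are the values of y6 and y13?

y4 = NOT S = NOT 0 = 1
y6 = NOT P = NOT 0 = 1
y7 = y4 NOR P = 1 NOR 0 = 0
y8 = P OR y6 = 0 OR 1 = 1
y9 = S NOR y8 = 0 NOR 1 = 0
y10 = y7 NOR y9 = 0 NOR 0 = 1
y13 = y9 NOR y10 = 0 NOR 1 = 0

y6 = 1; y13 = 0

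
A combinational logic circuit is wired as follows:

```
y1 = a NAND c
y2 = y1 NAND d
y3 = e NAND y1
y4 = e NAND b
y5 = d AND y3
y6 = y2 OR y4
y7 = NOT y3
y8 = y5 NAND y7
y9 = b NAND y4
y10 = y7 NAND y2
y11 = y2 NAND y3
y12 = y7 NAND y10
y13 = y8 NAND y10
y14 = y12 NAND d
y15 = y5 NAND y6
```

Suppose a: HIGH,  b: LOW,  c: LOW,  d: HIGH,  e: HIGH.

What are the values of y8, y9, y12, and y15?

y8 = HIGH, y9 = HIGH, y12 = LOW, y15 = HIGH

y1 = a NAND c = HIGH NAND LOW = HIGH
y2 = y1 NAND d = HIGH NAND HIGH = LOW
y3 = e NAND y1 = HIGH NAND HIGH = LOW
y4 = e NAND b = HIGH NAND LOW = HIGH
y5 = d AND y3 = HIGH AND LOW = LOW
y6 = y2 OR y4 = LOW OR HIGH = HIGH
y7 = NOT y3 = NOT LOW = HIGH
y8 = y5 NAND y7 = LOW NAND HIGH = HIGH
y9 = b NAND y4 = LOW NAND HIGH = HIGH
y10 = y7 NAND y2 = HIGH NAND LOW = HIGH
y12 = y7 NAND y10 = HIGH NAND HIGH = LOW
y15 = y5 NAND y6 = LOW NAND HIGH = HIGH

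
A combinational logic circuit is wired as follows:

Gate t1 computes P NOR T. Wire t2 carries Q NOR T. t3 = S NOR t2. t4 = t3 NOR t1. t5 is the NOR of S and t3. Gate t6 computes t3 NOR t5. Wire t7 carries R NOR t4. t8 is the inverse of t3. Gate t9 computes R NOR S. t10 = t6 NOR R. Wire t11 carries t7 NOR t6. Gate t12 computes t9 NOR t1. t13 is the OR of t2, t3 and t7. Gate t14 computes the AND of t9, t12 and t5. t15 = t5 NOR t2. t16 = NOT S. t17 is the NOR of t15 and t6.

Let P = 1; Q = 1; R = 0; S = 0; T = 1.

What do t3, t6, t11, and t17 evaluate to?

t3 = 1; t6 = 0; t11 = 0; t17 = 0

t1 = P NOR T = 1 NOR 1 = 0
t2 = Q NOR T = 1 NOR 1 = 0
t3 = S NOR t2 = 0 NOR 0 = 1
t4 = t3 NOR t1 = 1 NOR 0 = 0
t5 = S NOR t3 = 0 NOR 1 = 0
t6 = t3 NOR t5 = 1 NOR 0 = 0
t7 = R NOR t4 = 0 NOR 0 = 1
t11 = t7 NOR t6 = 1 NOR 0 = 0
t15 = t5 NOR t2 = 0 NOR 0 = 1
t17 = t15 NOR t6 = 1 NOR 0 = 0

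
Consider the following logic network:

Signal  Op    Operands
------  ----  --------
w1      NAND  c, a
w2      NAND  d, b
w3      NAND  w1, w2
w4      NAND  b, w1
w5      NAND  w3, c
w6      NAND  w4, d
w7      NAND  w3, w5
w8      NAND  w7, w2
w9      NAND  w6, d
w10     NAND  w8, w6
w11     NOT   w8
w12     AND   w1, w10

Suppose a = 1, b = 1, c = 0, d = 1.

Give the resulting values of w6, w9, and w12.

w1 = c NAND a = 0 NAND 1 = 1
w2 = d NAND b = 1 NAND 1 = 0
w3 = w1 NAND w2 = 1 NAND 0 = 1
w4 = b NAND w1 = 1 NAND 1 = 0
w5 = w3 NAND c = 1 NAND 0 = 1
w6 = w4 NAND d = 0 NAND 1 = 1
w7 = w3 NAND w5 = 1 NAND 1 = 0
w8 = w7 NAND w2 = 0 NAND 0 = 1
w9 = w6 NAND d = 1 NAND 1 = 0
w10 = w8 NAND w6 = 1 NAND 1 = 0
w12 = w1 AND w10 = 1 AND 0 = 0

w6 = 1, w9 = 0, w12 = 0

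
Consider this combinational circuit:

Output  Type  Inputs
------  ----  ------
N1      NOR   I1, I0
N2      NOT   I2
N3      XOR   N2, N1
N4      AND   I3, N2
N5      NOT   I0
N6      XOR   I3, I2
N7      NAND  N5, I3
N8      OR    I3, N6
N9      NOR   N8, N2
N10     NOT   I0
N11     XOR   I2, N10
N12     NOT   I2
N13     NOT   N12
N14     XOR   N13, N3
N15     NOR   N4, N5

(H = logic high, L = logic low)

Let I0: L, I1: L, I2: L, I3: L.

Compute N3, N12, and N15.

N1 = I1 NOR I0 = L NOR L = H
N2 = NOT I2 = NOT L = H
N3 = N2 XOR N1 = H XOR H = L
N4 = I3 AND N2 = L AND H = L
N5 = NOT I0 = NOT L = H
N12 = NOT I2 = NOT L = H
N15 = N4 NOR N5 = L NOR H = L

N3 = L, N12 = H, N15 = L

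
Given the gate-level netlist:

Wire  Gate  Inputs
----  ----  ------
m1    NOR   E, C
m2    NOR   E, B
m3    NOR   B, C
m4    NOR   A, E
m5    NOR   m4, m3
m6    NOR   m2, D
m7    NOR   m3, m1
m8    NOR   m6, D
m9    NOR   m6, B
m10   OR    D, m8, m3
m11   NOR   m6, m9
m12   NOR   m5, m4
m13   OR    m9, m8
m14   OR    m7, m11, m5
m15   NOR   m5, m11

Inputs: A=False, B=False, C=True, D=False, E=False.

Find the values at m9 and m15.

m9 = True, m15 = True

m2 = E NOR B = False NOR False = True
m3 = B NOR C = False NOR True = False
m4 = A NOR E = False NOR False = True
m5 = m4 NOR m3 = True NOR False = False
m6 = m2 NOR D = True NOR False = False
m9 = m6 NOR B = False NOR False = True
m11 = m6 NOR m9 = False NOR True = False
m15 = m5 NOR m11 = False NOR False = True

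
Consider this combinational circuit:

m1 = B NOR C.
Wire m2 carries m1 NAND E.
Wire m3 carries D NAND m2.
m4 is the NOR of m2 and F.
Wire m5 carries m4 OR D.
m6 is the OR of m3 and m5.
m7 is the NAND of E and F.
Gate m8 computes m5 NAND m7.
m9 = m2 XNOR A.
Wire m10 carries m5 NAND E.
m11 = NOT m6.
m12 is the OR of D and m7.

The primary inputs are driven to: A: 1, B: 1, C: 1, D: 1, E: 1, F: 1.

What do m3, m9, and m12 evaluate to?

m3 = 0, m9 = 1, m12 = 1

m1 = B NOR C = 1 NOR 1 = 0
m2 = m1 NAND E = 0 NAND 1 = 1
m3 = D NAND m2 = 1 NAND 1 = 0
m7 = E NAND F = 1 NAND 1 = 0
m9 = m2 XNOR A = 1 XNOR 1 = 1
m12 = D OR m7 = 1 OR 0 = 1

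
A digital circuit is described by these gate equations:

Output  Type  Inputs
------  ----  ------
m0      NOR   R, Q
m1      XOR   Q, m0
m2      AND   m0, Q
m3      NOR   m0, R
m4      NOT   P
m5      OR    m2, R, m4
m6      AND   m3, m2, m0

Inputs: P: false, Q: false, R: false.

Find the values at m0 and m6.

m0 = true, m6 = false

m0 = R NOR Q = false NOR false = true
m2 = m0 AND Q = true AND false = false
m3 = m0 NOR R = true NOR false = false
m6 = m3 AND m2 AND m0 = false AND false AND true = false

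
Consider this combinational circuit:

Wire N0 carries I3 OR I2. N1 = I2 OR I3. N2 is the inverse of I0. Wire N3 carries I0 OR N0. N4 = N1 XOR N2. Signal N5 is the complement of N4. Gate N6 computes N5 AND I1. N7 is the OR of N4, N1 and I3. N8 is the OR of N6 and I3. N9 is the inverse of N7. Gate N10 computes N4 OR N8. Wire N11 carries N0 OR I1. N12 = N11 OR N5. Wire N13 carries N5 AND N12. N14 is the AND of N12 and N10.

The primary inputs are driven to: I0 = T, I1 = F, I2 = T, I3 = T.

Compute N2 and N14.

N2 = F  N14 = T

N0 = I3 OR I2 = T OR T = T
N1 = I2 OR I3 = T OR T = T
N2 = NOT I0 = NOT T = F
N4 = N1 XOR N2 = T XOR F = T
N5 = NOT N4 = NOT T = F
N6 = N5 AND I1 = F AND F = F
N8 = N6 OR I3 = F OR T = T
N10 = N4 OR N8 = T OR T = T
N11 = N0 OR I1 = T OR F = T
N12 = N11 OR N5 = T OR F = T
N14 = N12 AND N10 = T AND T = T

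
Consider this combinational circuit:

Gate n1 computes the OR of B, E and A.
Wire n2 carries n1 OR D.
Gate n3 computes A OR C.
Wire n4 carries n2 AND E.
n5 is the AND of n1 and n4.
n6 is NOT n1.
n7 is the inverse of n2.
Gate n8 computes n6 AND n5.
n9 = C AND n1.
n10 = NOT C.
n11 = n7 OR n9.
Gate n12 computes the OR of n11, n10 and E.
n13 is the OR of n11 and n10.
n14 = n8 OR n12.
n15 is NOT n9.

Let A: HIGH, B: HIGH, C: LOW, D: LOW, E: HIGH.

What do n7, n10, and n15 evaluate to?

n1 = B OR E OR A = HIGH OR HIGH OR HIGH = HIGH
n2 = n1 OR D = HIGH OR LOW = HIGH
n7 = NOT n2 = NOT HIGH = LOW
n9 = C AND n1 = LOW AND HIGH = LOW
n10 = NOT C = NOT LOW = HIGH
n15 = NOT n9 = NOT LOW = HIGH

n7 = LOW, n10 = HIGH, n15 = HIGH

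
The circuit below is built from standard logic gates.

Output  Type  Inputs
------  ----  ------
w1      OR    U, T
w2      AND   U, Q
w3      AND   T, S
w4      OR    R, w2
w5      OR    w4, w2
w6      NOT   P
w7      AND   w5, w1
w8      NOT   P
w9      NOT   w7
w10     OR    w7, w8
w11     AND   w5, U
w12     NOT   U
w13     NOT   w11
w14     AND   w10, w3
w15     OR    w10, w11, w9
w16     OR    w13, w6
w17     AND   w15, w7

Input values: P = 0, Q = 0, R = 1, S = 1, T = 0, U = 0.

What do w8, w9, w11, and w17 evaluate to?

w1 = U OR T = 0 OR 0 = 0
w2 = U AND Q = 0 AND 0 = 0
w4 = R OR w2 = 1 OR 0 = 1
w5 = w4 OR w2 = 1 OR 0 = 1
w7 = w5 AND w1 = 1 AND 0 = 0
w8 = NOT P = NOT 0 = 1
w9 = NOT w7 = NOT 0 = 1
w10 = w7 OR w8 = 0 OR 1 = 1
w11 = w5 AND U = 1 AND 0 = 0
w15 = w10 OR w11 OR w9 = 1 OR 0 OR 1 = 1
w17 = w15 AND w7 = 1 AND 0 = 0

w8 = 1  w9 = 1  w11 = 0  w17 = 0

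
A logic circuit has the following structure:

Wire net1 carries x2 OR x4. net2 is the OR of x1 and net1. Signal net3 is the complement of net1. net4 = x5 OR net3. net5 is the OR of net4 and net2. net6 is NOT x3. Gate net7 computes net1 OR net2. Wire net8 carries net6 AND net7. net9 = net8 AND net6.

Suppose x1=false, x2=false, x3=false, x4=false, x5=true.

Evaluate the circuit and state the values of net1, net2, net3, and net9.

net1 = x2 OR x4 = false OR false = false
net2 = x1 OR net1 = false OR false = false
net3 = NOT net1 = NOT false = true
net6 = NOT x3 = NOT false = true
net7 = net1 OR net2 = false OR false = false
net8 = net6 AND net7 = true AND false = false
net9 = net8 AND net6 = false AND true = false

net1 = false; net2 = false; net3 = true; net9 = false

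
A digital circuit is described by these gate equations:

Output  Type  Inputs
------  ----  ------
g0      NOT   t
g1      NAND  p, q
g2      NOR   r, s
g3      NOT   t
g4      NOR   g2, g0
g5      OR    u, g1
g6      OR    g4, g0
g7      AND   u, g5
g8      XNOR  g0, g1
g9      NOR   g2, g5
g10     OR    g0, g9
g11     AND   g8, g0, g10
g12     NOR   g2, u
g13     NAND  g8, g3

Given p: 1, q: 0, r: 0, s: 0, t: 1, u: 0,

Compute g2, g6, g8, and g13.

g2 = 1, g6 = 0, g8 = 0, g13 = 1

g0 = NOT t = NOT 1 = 0
g1 = p NAND q = 1 NAND 0 = 1
g2 = r NOR s = 0 NOR 0 = 1
g3 = NOT t = NOT 1 = 0
g4 = g2 NOR g0 = 1 NOR 0 = 0
g6 = g4 OR g0 = 0 OR 0 = 0
g8 = g0 XNOR g1 = 0 XNOR 1 = 0
g13 = g8 NAND g3 = 0 NAND 0 = 1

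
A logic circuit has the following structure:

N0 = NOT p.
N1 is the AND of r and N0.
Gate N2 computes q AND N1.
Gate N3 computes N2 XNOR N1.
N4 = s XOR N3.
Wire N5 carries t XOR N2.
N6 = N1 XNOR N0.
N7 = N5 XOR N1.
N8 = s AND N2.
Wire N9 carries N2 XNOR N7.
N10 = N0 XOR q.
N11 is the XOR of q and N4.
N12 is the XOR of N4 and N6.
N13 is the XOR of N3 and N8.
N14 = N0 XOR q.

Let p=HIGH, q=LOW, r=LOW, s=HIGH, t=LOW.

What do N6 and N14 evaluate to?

N6 = HIGH; N14 = LOW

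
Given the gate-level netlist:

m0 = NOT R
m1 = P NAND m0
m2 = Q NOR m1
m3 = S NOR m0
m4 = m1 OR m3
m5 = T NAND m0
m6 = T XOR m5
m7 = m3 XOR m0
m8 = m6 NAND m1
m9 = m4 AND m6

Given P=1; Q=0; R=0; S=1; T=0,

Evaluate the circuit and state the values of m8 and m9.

m8 = 1; m9 = 0

m0 = NOT R = NOT 0 = 1
m1 = P NAND m0 = 1 NAND 1 = 0
m3 = S NOR m0 = 1 NOR 1 = 0
m4 = m1 OR m3 = 0 OR 0 = 0
m5 = T NAND m0 = 0 NAND 1 = 1
m6 = T XOR m5 = 0 XOR 1 = 1
m8 = m6 NAND m1 = 1 NAND 0 = 1
m9 = m4 AND m6 = 0 AND 1 = 0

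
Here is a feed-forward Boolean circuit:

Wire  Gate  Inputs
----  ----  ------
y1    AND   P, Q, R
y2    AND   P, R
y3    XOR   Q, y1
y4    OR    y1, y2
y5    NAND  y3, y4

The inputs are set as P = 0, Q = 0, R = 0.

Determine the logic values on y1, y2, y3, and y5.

y1 = 0; y2 = 0; y3 = 0; y5 = 1

y1 = P AND Q AND R = 0 AND 0 AND 0 = 0
y2 = P AND R = 0 AND 0 = 0
y3 = Q XOR y1 = 0 XOR 0 = 0
y4 = y1 OR y2 = 0 OR 0 = 0
y5 = y3 NAND y4 = 0 NAND 0 = 1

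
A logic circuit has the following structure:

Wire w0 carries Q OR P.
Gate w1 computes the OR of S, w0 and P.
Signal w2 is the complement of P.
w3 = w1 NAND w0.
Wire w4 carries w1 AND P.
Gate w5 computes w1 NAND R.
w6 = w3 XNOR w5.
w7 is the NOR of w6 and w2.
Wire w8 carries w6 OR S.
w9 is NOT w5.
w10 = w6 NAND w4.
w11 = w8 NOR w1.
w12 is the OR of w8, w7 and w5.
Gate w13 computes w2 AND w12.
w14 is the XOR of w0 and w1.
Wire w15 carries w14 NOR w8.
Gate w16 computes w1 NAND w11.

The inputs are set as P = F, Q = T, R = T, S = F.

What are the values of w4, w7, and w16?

w4 = F, w7 = F, w16 = T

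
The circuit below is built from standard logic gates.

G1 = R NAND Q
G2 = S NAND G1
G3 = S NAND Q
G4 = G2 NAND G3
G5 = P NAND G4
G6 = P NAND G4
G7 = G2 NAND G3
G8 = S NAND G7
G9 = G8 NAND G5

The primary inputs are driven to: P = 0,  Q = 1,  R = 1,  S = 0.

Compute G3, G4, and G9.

G3 = 1  G4 = 0  G9 = 0

G1 = R NAND Q = 1 NAND 1 = 0
G2 = S NAND G1 = 0 NAND 0 = 1
G3 = S NAND Q = 0 NAND 1 = 1
G4 = G2 NAND G3 = 1 NAND 1 = 0
G5 = P NAND G4 = 0 NAND 0 = 1
G7 = G2 NAND G3 = 1 NAND 1 = 0
G8 = S NAND G7 = 0 NAND 0 = 1
G9 = G8 NAND G5 = 1 NAND 1 = 0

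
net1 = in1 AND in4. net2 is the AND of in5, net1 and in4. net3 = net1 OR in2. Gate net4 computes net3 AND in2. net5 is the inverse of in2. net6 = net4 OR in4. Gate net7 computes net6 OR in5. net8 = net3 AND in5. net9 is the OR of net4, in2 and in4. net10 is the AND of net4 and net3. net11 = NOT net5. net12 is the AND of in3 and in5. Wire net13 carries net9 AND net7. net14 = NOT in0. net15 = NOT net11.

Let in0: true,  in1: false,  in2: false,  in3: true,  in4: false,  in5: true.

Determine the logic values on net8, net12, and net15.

net8 = false, net12 = true, net15 = true

net1 = in1 AND in4 = false AND false = false
net3 = net1 OR in2 = false OR false = false
net5 = NOT in2 = NOT false = true
net8 = net3 AND in5 = false AND true = false
net11 = NOT net5 = NOT true = false
net12 = in3 AND in5 = true AND true = true
net15 = NOT net11 = NOT false = true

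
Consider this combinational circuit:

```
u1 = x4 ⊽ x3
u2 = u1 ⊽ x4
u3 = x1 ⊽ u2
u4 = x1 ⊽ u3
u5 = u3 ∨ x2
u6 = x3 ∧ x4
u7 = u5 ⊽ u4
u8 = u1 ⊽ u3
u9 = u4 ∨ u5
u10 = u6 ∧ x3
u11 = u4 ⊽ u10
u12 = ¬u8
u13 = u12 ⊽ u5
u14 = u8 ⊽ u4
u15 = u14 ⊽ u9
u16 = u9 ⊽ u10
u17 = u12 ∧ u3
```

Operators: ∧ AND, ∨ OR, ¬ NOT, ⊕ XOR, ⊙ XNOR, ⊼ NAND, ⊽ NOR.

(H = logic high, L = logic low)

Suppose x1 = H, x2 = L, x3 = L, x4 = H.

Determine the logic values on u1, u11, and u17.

u1 = L, u11 = H, u17 = L

u1 = x4 NOR x3 = H NOR L = L
u2 = u1 NOR x4 = L NOR H = L
u3 = x1 NOR u2 = H NOR L = L
u4 = x1 NOR u3 = H NOR L = L
u6 = x3 AND x4 = L AND H = L
u8 = u1 NOR u3 = L NOR L = H
u10 = u6 AND x3 = L AND L = L
u11 = u4 NOR u10 = L NOR L = H
u12 = NOT u8 = NOT H = L
u17 = u12 AND u3 = L AND L = L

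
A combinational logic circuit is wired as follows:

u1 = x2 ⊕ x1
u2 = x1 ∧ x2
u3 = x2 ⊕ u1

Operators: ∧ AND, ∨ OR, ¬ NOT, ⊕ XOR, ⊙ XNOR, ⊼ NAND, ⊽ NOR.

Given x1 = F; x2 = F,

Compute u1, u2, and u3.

u1 = x2 XOR x1 = F XOR F = F
u2 = x1 AND x2 = F AND F = F
u3 = x2 XOR u1 = F XOR F = F

u1 = F, u2 = F, u3 = F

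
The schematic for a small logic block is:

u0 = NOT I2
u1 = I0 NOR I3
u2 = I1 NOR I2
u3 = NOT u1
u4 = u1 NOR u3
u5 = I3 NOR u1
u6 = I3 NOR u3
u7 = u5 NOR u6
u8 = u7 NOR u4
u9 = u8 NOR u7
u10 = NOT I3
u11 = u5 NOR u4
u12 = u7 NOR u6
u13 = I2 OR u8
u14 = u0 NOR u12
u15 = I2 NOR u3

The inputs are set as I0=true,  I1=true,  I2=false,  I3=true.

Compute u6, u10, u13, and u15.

u6 = false  u10 = false  u13 = false  u15 = false

u1 = I0 NOR I3 = true NOR true = false
u3 = NOT u1 = NOT false = true
u4 = u1 NOR u3 = false NOR true = false
u5 = I3 NOR u1 = true NOR false = false
u6 = I3 NOR u3 = true NOR true = false
u7 = u5 NOR u6 = false NOR false = true
u8 = u7 NOR u4 = true NOR false = false
u10 = NOT I3 = NOT true = false
u13 = I2 OR u8 = false OR false = false
u15 = I2 NOR u3 = false NOR true = false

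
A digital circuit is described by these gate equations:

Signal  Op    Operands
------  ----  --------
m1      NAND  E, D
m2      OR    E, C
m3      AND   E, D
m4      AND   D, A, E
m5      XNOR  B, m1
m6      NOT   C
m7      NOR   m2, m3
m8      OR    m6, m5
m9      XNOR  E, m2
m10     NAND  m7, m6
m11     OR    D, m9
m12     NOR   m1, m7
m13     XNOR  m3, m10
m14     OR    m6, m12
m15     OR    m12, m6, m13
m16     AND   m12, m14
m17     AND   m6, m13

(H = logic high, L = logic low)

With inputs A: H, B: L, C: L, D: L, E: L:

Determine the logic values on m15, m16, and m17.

m15 = H; m16 = L; m17 = H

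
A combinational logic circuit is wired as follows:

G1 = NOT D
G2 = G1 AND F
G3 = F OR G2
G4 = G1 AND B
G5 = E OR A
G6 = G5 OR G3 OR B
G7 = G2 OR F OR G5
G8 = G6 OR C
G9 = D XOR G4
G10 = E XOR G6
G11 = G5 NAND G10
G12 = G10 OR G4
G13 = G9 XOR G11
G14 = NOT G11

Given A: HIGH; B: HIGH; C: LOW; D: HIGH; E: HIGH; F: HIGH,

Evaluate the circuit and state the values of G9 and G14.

G1 = NOT D = NOT HIGH = LOW
G2 = G1 AND F = LOW AND HIGH = LOW
G3 = F OR G2 = HIGH OR LOW = HIGH
G4 = G1 AND B = LOW AND HIGH = LOW
G5 = E OR A = HIGH OR HIGH = HIGH
G6 = G5 OR G3 OR B = HIGH OR HIGH OR HIGH = HIGH
G9 = D XOR G4 = HIGH XOR LOW = HIGH
G10 = E XOR G6 = HIGH XOR HIGH = LOW
G11 = G5 NAND G10 = HIGH NAND LOW = HIGH
G14 = NOT G11 = NOT HIGH = LOW

G9 = HIGH, G14 = LOW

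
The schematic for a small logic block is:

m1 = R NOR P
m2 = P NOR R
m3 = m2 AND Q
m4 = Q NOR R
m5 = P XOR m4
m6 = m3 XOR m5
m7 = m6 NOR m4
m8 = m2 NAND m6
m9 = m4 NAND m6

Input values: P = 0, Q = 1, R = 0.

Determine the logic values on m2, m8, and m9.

m2 = 1  m8 = 0  m9 = 1

m2 = P NOR R = 0 NOR 0 = 1
m3 = m2 AND Q = 1 AND 1 = 1
m4 = Q NOR R = 1 NOR 0 = 0
m5 = P XOR m4 = 0 XOR 0 = 0
m6 = m3 XOR m5 = 1 XOR 0 = 1
m8 = m2 NAND m6 = 1 NAND 1 = 0
m9 = m4 NAND m6 = 0 NAND 1 = 1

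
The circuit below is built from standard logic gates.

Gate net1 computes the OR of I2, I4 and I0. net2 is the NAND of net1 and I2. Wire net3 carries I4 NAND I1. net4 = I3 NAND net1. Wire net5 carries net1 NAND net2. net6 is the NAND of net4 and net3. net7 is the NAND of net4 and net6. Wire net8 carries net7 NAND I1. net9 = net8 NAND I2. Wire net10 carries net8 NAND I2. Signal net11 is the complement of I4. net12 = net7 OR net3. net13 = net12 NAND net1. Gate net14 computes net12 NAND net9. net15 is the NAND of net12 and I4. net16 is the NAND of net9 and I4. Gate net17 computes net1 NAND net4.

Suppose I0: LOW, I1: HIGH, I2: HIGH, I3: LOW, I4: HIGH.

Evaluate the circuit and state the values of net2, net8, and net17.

net1 = I2 OR I4 OR I0 = HIGH OR HIGH OR LOW = HIGH
net2 = net1 NAND I2 = HIGH NAND HIGH = LOW
net3 = I4 NAND I1 = HIGH NAND HIGH = LOW
net4 = I3 NAND net1 = LOW NAND HIGH = HIGH
net6 = net4 NAND net3 = HIGH NAND LOW = HIGH
net7 = net4 NAND net6 = HIGH NAND HIGH = LOW
net8 = net7 NAND I1 = LOW NAND HIGH = HIGH
net17 = net1 NAND net4 = HIGH NAND HIGH = LOW

net2 = LOW, net8 = HIGH, net17 = LOW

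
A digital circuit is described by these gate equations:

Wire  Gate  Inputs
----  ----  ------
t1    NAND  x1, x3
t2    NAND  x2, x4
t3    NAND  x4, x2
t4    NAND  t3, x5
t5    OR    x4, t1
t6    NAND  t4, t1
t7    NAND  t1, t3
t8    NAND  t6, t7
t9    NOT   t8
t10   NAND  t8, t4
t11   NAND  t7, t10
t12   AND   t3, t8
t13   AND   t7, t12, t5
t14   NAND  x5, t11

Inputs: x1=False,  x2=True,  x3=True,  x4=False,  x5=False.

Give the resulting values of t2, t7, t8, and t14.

t2 = True; t7 = False; t8 = True; t14 = True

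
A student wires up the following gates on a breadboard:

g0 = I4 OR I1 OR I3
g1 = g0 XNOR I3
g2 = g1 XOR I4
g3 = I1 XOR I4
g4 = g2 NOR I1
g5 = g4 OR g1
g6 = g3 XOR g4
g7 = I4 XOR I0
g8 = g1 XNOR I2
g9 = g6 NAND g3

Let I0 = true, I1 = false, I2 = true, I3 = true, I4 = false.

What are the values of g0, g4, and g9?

g0 = I4 OR I1 OR I3 = false OR false OR true = true
g1 = g0 XNOR I3 = true XNOR true = true
g2 = g1 XOR I4 = true XOR false = true
g3 = I1 XOR I4 = false XOR false = false
g4 = g2 NOR I1 = true NOR false = false
g6 = g3 XOR g4 = false XOR false = false
g9 = g6 NAND g3 = false NAND false = true

g0 = true; g4 = false; g9 = true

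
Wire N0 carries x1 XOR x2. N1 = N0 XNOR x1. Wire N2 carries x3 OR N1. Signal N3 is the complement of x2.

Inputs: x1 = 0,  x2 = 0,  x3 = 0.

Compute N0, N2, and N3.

N0 = 0; N2 = 1; N3 = 1

N0 = x1 XOR x2 = 0 XOR 0 = 0
N1 = N0 XNOR x1 = 0 XNOR 0 = 1
N2 = x3 OR N1 = 0 OR 1 = 1
N3 = NOT x2 = NOT 0 = 1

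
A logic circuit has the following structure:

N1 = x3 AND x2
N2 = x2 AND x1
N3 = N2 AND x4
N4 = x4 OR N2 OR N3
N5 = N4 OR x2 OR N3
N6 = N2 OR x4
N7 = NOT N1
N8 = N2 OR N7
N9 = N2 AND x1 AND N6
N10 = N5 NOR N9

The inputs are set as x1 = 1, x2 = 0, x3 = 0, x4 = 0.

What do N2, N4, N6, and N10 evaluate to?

N2 = x2 AND x1 = 0 AND 1 = 0
N3 = N2 AND x4 = 0 AND 0 = 0
N4 = x4 OR N2 OR N3 = 0 OR 0 OR 0 = 0
N5 = N4 OR x2 OR N3 = 0 OR 0 OR 0 = 0
N6 = N2 OR x4 = 0 OR 0 = 0
N9 = N2 AND x1 AND N6 = 0 AND 1 AND 0 = 0
N10 = N5 NOR N9 = 0 NOR 0 = 1

N2 = 0  N4 = 0  N6 = 0  N10 = 1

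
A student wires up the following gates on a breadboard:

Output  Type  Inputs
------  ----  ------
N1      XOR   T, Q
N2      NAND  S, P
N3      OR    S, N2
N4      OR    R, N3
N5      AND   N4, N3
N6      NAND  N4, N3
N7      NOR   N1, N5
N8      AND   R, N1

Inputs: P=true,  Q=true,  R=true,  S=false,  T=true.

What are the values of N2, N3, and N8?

N1 = T XOR Q = true XOR true = false
N2 = S NAND P = false NAND true = true
N3 = S OR N2 = false OR true = true
N8 = R AND N1 = true AND false = false

N2 = true; N3 = true; N8 = false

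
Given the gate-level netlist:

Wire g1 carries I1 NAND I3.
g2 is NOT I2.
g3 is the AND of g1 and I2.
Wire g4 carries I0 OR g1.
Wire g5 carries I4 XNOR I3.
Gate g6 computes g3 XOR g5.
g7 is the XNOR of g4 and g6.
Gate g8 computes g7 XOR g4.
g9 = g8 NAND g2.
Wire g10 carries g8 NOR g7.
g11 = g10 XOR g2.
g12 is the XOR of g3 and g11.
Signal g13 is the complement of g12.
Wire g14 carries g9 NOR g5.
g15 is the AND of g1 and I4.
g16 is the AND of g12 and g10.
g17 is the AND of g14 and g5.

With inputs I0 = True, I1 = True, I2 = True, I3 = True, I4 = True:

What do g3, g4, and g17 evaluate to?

g1 = I1 NAND I3 = True NAND True = False
g2 = NOT I2 = NOT True = False
g3 = g1 AND I2 = False AND True = False
g4 = I0 OR g1 = True OR False = True
g5 = I4 XNOR I3 = True XNOR True = True
g6 = g3 XOR g5 = False XOR True = True
g7 = g4 XNOR g6 = True XNOR True = True
g8 = g7 XOR g4 = True XOR True = False
g9 = g8 NAND g2 = False NAND False = True
g14 = g9 NOR g5 = True NOR True = False
g17 = g14 AND g5 = False AND True = False

g3 = False; g4 = True; g17 = False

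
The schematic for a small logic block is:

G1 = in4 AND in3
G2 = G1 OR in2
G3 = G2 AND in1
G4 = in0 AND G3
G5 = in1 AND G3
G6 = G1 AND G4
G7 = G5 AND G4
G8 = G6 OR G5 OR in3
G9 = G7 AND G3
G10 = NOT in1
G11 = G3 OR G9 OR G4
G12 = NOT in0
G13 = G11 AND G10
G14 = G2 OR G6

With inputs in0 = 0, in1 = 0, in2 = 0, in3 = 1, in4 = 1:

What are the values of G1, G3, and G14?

G1 = in4 AND in3 = 1 AND 1 = 1
G2 = G1 OR in2 = 1 OR 0 = 1
G3 = G2 AND in1 = 1 AND 0 = 0
G4 = in0 AND G3 = 0 AND 0 = 0
G6 = G1 AND G4 = 1 AND 0 = 0
G14 = G2 OR G6 = 1 OR 0 = 1

G1 = 1; G3 = 0; G14 = 1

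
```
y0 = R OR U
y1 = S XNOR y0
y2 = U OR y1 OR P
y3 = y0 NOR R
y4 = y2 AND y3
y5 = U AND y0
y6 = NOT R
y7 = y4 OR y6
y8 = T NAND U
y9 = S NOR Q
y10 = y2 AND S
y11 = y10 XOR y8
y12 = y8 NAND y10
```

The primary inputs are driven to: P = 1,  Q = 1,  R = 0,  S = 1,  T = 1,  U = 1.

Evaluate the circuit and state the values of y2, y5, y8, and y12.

y2 = 1  y5 = 1  y8 = 0  y12 = 1

y0 = R OR U = 0 OR 1 = 1
y1 = S XNOR y0 = 1 XNOR 1 = 1
y2 = U OR y1 OR P = 1 OR 1 OR 1 = 1
y5 = U AND y0 = 1 AND 1 = 1
y8 = T NAND U = 1 NAND 1 = 0
y10 = y2 AND S = 1 AND 1 = 1
y12 = y8 NAND y10 = 0 NAND 1 = 1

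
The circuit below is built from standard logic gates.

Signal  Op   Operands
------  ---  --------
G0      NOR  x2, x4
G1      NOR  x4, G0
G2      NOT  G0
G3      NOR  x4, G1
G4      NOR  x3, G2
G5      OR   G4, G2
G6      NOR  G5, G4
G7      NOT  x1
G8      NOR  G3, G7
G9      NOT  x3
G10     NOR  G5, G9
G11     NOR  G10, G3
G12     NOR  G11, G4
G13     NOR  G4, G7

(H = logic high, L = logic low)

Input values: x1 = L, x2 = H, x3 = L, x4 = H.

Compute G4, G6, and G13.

G0 = x2 NOR x4 = H NOR H = L
G2 = NOT G0 = NOT L = H
G4 = x3 NOR G2 = L NOR H = L
G5 = G4 OR G2 = L OR H = H
G6 = G5 NOR G4 = H NOR L = L
G7 = NOT x1 = NOT L = H
G13 = G4 NOR G7 = L NOR H = L

G4 = L  G6 = L  G13 = L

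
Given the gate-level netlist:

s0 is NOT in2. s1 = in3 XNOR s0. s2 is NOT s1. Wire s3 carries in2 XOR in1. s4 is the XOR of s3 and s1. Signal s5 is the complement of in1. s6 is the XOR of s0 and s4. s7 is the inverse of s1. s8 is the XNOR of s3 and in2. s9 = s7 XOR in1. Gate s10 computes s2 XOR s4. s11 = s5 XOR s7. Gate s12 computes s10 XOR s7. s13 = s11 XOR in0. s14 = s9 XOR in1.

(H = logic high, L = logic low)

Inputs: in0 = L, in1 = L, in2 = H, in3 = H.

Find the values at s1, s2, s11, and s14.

s1 = L  s2 = H  s11 = L  s14 = H

s0 = NOT in2 = NOT H = L
s1 = in3 XNOR s0 = H XNOR L = L
s2 = NOT s1 = NOT L = H
s5 = NOT in1 = NOT L = H
s7 = NOT s1 = NOT L = H
s9 = s7 XOR in1 = H XOR L = H
s11 = s5 XOR s7 = H XOR H = L
s14 = s9 XOR in1 = H XOR L = H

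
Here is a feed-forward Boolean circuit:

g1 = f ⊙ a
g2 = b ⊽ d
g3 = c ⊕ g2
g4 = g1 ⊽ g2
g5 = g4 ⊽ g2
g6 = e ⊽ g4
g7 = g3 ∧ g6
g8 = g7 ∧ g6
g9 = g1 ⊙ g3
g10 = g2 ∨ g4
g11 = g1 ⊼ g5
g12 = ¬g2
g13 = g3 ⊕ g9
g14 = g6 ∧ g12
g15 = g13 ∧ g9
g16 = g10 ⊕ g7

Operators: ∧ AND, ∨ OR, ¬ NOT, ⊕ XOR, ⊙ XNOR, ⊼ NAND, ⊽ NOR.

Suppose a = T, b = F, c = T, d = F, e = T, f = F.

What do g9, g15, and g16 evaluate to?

g9 = T; g15 = T; g16 = T

g1 = f XNOR a = F XNOR T = F
g2 = b NOR d = F NOR F = T
g3 = c XOR g2 = T XOR T = F
g4 = g1 NOR g2 = F NOR T = F
g6 = e NOR g4 = T NOR F = F
g7 = g3 AND g6 = F AND F = F
g9 = g1 XNOR g3 = F XNOR F = T
g10 = g2 OR g4 = T OR F = T
g13 = g3 XOR g9 = F XOR T = T
g15 = g13 AND g9 = T AND T = T
g16 = g10 XOR g7 = T XOR F = T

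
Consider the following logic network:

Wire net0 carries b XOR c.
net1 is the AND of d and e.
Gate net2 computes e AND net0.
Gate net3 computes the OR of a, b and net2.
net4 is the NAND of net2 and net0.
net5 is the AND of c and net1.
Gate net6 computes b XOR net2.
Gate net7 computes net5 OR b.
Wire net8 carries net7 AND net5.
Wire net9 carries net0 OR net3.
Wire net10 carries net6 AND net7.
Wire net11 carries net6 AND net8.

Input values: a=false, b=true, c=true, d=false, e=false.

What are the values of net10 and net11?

net0 = b XOR c = true XOR true = false
net1 = d AND e = false AND false = false
net2 = e AND net0 = false AND false = false
net5 = c AND net1 = true AND false = false
net6 = b XOR net2 = true XOR false = true
net7 = net5 OR b = false OR true = true
net8 = net7 AND net5 = true AND false = false
net10 = net6 AND net7 = true AND true = true
net11 = net6 AND net8 = true AND false = false

net10 = true  net11 = false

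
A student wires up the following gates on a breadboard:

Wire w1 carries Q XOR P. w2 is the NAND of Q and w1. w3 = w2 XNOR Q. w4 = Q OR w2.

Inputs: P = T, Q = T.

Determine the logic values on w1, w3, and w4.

w1 = F  w3 = T  w4 = T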